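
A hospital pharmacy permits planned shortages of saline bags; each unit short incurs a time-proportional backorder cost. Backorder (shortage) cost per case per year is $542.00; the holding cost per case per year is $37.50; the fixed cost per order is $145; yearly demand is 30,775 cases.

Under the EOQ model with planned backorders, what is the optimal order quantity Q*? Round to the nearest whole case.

Q* = √(2DS/H) · √((H + b)/b)
   = √(2 × 30,775 × 145 / 37.5) · √((37.5 + 542) / 542)
   = 487.846 × 1.0340 ≈ 504.44

504 cases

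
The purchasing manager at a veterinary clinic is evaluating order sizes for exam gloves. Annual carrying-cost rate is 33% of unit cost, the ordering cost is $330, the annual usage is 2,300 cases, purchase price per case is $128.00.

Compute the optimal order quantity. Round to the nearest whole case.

190 cases

Carrying cost H = $128 × 33% = $42.2400/case/yr
2DS/H = 2·2,300·330/42.24 = 35,937.50
EOQ = √35,937.50 ≈ 189.57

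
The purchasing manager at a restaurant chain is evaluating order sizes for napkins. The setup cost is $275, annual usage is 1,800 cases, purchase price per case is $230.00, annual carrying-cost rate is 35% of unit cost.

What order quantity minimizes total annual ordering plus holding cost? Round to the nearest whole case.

111 cases

Holding cost per case per year: H = 35% × $230 = $80.5000
Optimal lot size Q* = (2 × 1,800 × $275 / $80.5)^½ ≈ 110.90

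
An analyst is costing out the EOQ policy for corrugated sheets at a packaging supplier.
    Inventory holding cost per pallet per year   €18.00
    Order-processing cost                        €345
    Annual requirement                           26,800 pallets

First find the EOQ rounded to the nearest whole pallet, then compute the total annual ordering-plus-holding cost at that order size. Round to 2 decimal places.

EOQ = √(2DS/H) = √(2 × 26,800 × 345 / 18)
    = √(1,027,333.33) ≈ 1,013.57 → Q = 1,014 pallets
Annual ordering cost = (D/Q)·S = (26,800/1,014) × 345 = €9,118.34
Annual holding cost  = (Q/2)·H = (1,014/2) × 18 = €9,126.00
Total = €9,118.34 + €9,126.00 = €18,244.34

€18,244.34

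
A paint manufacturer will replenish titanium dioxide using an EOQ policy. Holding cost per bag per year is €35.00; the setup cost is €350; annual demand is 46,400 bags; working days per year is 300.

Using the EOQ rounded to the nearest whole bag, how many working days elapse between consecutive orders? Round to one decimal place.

Q* = √(2·D·S / H) = √(2·46,400·350 / 35) = √928,000.0 ≈ 963.33 → Q = 963 bags
Days between orders = 300 / (D/Q) = 300 / 48.183 ≈ 6.226

6.2 days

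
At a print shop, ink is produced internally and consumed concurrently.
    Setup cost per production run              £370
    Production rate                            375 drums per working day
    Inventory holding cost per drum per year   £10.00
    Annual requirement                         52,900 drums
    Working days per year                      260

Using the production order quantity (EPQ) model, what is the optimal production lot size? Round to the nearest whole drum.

2,925 drums

d = 52,900/260 = 203.4615 drums/day;  effective holding cost H(1 − d/p) = 10·(1 − 203.4615/375) = 4.57436
Q* = √(2DS / H_eff) = √(2·52,900·370 / 4.57436) ≈ 2,925.35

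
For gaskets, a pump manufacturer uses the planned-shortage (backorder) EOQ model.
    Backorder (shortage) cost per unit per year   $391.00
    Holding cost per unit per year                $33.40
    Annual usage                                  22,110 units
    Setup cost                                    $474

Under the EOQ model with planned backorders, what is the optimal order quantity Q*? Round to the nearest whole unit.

825 units

Basic EOQ = √(2·22,110·474/33.4) = 792.183
Backorder adjustment √((H+b)/b) = √((33.4+391)/391) = 1.0418
Q* = 792.183 × 1.0418 ≈ 825.32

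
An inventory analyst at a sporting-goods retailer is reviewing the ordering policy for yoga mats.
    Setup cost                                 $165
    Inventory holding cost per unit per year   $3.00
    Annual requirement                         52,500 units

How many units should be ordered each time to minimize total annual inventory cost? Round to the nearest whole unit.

2,403 units

Q* = √(2·D·S / H) = √(2·52,500·165 / 3) = √5,775,000.0 ≈ 2,403.12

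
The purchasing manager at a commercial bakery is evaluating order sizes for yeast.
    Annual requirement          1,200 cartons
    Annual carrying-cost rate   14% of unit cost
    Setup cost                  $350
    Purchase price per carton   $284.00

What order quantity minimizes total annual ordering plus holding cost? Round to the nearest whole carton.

Carrying cost H = $284 × 14% = $39.7600/carton/yr
Optimal lot size Q* = (2 × 1,200 × $350 / $39.76)^½ ≈ 145.35

145 cartons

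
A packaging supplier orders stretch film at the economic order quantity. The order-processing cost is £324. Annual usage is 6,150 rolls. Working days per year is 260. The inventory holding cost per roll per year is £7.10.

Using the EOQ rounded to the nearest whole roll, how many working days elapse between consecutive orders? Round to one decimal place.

31.7 days

EOQ = √(2DS/H) = √(2 × 6,150 × 324 / 7.1)
    = √(561,295.77) ≈ 749.20 → Q = 749 rolls
Cycle time = (working days × Q)/D = (260 × 749) / 6,150 = 31.665 days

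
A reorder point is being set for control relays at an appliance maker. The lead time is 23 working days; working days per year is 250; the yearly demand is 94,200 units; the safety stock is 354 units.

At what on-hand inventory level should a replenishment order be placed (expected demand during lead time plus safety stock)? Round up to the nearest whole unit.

9,021 units

Daily demand d = 94,200 / 250 = 376.800 units/day
Demand during lead time = 376.800 × 23 = 8,666.40
Reorder point = 8,666.40 + 354 = 9,020.40 → round up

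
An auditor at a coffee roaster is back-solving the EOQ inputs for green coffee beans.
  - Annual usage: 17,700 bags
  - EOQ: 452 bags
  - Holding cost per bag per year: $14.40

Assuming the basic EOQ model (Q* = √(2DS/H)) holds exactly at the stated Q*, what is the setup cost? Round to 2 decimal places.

Since Q* = (2DS/H)^½, squaring gives Q*²·H = 2DS.
S = Q²H / (2D) = 452² × 14.4 / (2 × 17,700) = 83.1067

$83.11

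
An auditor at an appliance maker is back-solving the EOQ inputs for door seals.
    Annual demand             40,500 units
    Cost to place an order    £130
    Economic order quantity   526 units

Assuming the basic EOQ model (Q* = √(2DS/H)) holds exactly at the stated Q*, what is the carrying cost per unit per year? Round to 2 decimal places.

£38.06

Since Q* = (2DS/H)^½, squaring gives Q*²·H = 2DS.
H = 2DS / Q² = 2 × 40,500 × 130 / 526² = 38.0590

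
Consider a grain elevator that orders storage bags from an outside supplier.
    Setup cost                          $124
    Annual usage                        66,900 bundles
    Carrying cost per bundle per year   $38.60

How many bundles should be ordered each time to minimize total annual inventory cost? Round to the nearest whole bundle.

656 bundles

Optimal lot size Q* = (2 × 66,900 × $124 / $38.6)^½ ≈ 655.61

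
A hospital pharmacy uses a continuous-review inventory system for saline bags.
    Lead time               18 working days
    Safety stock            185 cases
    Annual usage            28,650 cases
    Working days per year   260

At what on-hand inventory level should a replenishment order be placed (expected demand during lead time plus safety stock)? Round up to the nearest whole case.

Daily demand d = 28,650 / 260 = 110.192 cases/day
Demand during lead time = 110.192 × 18 = 1,983.46
Reorder point = 1,983.46 + 185 = 2,168.46 → round up

2,169 cases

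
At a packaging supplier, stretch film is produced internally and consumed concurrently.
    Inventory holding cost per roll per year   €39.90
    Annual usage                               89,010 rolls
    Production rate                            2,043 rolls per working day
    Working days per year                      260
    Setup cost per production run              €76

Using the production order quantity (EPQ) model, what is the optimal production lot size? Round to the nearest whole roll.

638 rolls

Daily demand d = 89,010/260 = 342.346; p = 2043; 1 − d/p = 0.83243
EPQ = √(2DS / (H(1 − d/p)))
    = √(2 × 89,010 × 76 / (39.9 × 0.83243)) ≈ 638.24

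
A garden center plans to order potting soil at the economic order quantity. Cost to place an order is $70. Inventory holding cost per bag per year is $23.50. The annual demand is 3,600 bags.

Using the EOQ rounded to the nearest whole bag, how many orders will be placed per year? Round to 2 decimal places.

24.66 orders per year

Q* = √(2·D·S / H) = √(2·3,600·70 / 23.5) = √21,446.8 ≈ 146.45 → Q = 146
Orders per year = D/Q = 3,600 / 146 = 24.658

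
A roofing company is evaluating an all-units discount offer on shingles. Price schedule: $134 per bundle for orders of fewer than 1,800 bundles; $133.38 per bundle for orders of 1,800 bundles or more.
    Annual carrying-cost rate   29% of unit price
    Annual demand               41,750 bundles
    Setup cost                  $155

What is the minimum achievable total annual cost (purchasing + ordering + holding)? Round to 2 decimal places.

H₁ = 29%×$134 = $38.8600;  H₂ = 29%×$133.38 = $38.6802
EOQ₁ = √(2×41,750×155/38.8600) = 577.11  (< 1,800, feasible at tier 1)
EOQ₂ = √(2×41,750×155/38.6802) = 578.45  (< 1,800 → use Q = 1,800 at tier-2 price)
TC(tier 1 (EOQ₁), Q≈577.1) = $5,616,926.45
TC(tier 2, Q≈1,800.0) = $5,607,022.32
Minimum at tier 2: $5,607,022.32

$5,607,022.32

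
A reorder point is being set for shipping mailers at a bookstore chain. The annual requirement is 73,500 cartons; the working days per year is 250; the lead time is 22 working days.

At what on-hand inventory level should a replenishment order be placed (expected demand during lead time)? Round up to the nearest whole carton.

6,468 cartons

Daily demand d = 73,500 / 250 = 294.000 cartons/day
Demand during lead time = 294.000 × 22 = 6,468.00
Reorder point = 6,468.00 → round up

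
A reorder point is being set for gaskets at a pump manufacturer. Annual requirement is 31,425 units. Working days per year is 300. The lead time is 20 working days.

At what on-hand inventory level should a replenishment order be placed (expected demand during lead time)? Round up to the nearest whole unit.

Daily demand d = 31,425 / 300 = 104.750 units/day
Demand during lead time = 104.750 × 20 = 2,095.00
Reorder point = 2,095.00 → round up

2,095 units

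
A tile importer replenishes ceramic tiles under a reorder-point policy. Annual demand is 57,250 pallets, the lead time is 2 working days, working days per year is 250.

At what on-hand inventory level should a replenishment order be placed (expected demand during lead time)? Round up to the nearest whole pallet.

458 pallets

Daily demand d = 57,250 / 250 = 229.000 pallets/day
Demand during lead time = 229.000 × 2 = 458.00
Reorder point = 458.00 → round up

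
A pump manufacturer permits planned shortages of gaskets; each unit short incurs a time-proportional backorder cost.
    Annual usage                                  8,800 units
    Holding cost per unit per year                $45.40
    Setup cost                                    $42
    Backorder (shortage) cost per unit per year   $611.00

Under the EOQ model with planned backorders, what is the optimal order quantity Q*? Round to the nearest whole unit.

Q* = √(2DS/H) · √((H + b)/b)
   = √(2 × 8,800 × 42 / 45.4) · √((45.4 + 611) / 611)
   = 127.601 × 1.0365 ≈ 132.26

132 units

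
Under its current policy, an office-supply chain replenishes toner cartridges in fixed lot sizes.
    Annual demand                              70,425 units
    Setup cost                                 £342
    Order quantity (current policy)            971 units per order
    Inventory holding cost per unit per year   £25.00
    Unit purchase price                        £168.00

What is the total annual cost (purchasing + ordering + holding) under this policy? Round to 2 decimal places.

£11,868,342.19

Annual ordering cost = (D/Q)·S = (70,425/971) × 342 = £24,804.69
Annual holding cost  = (Q/2)·H = (971/2) × 25 = £12,137.50
Purchase cost = D·C = 70,425 × 168 = £11,831,400.00
Total = £24,804.69 + £12,137.50 + £11,831,400.00 = £11,868,342.19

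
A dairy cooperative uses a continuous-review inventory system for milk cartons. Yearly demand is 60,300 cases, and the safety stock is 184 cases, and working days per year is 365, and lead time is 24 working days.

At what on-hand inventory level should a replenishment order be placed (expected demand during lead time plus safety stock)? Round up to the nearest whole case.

Daily demand d = 60,300 / 365 = 165.205 cases/day
Demand during lead time = 165.205 × 24 = 3,964.93
Reorder point = 3,964.93 + 184 = 4,148.93 → round up

4,149 cases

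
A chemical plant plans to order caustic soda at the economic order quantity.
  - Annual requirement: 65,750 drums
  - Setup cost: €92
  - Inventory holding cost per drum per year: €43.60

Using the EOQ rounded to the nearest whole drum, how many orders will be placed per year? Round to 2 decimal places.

2DS/H = 2·65,750·92/43.6 = 277,477.06
EOQ = √277,477.06 ≈ 526.76 → Q = 527
Orders per year = D/Q = 65,750 / 527 = 124.763

124.76 orders per year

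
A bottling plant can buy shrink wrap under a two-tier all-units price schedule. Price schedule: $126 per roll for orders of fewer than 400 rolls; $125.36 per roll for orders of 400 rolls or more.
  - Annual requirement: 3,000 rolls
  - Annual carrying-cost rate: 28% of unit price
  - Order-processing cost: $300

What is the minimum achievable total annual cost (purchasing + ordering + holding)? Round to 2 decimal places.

H₁ = 28%×$126 = $35.2800;  H₂ = 28%×$125.36 = $35.1008
EOQ₁ = √(2×3,000×300/35.2800) = 225.88  (< 400, feasible at tier 1)
EOQ₂ = √(2×3,000×300/35.1008) = 226.45  (< 400 → use Q = 400 at tier-2 price)
TC(tier 1 (EOQ₁), Q≈225.9) = $385,968.94
TC(tier 2, Q≈400.0) = $385,350.16
Minimum at tier 2: $385,350.16

$385,350.16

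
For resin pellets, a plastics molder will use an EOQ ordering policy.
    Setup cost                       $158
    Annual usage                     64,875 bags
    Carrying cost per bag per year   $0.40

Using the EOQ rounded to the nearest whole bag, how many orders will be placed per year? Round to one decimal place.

9.1 orders per year

2DS/H = 2·64,875·158/0.4 = 51,251,250.00
EOQ = √51,251,250.00 ≈ 7,159.00 → Q = 7,159
N = D/Q = 64,875/7,159 ≈ 9.062 orders/yr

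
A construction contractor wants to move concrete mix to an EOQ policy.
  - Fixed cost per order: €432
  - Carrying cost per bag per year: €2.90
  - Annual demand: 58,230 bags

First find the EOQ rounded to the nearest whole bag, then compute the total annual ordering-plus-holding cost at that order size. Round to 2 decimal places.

Q* = √(2·D·S / H) = √(2·58,230·432 / 2.9) = √17,348,524.1 ≈ 4,165.16 → Q = 4,165 bags
Orders/yr = 58,230/4,165 = 13.981; ordering cost = 13.981 × €432 = €6,039.70
Average inventory = 4,165/2 = 2082.5; holding cost = 2082.5 × €2.9 = €6,039.25
Total = €6,039.70 + €6,039.25 = €12,078.95

€12,078.95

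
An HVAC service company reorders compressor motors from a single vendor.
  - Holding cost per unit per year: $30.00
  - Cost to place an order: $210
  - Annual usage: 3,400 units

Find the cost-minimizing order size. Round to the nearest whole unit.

Optimal lot size Q* = (2 × 3,400 × $210 / $30)^½ ≈ 218.17

218 units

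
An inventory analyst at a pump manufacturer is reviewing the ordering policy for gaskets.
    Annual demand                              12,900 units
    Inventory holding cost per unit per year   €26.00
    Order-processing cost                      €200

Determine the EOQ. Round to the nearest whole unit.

445 units

EOQ = √(2DS/H) = √(2 × 12,900 × 200 / 26)
    = √(198,461.54) ≈ 445.49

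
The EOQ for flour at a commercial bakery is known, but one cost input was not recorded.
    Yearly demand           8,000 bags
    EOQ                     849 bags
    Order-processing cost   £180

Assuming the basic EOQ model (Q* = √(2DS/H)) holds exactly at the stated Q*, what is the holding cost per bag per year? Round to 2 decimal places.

EOQ relation: Q² = 2DS/H, so rearrange for the unknown.
H = 2DS / Q² = 2 × 8,000 × 180 / 849² = 3.9956

£4.00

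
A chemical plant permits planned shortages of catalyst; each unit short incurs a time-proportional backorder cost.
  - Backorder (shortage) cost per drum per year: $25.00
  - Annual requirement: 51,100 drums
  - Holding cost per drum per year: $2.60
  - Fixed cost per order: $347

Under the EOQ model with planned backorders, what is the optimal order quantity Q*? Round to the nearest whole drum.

3,881 drums

Q* = √(2DS/H) · √((H + b)/b)
   = √(2 × 51,100 × 347 / 2.6) · √((2.6 + 25) / 25)
   = 3,693.206 × 1.0507 ≈ 3,880.50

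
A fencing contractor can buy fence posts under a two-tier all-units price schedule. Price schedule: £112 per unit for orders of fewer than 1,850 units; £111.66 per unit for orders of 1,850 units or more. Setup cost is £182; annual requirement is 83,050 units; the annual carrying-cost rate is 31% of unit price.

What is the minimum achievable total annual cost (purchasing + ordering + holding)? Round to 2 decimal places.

£9,313,551.83

H₁ = 31%×£112 = £34.7200;  H₂ = 31%×£111.66 = £34.6146
EOQ₁ = √(2×83,050×182/34.7200) = 933.11  (< 1,850, feasible at tier 1)
EOQ₂ = √(2×83,050×182/34.6146) = 934.52  (< 1,850 → use Q = 1,850 at tier-2 price)
TC(tier 1 (EOQ₁), Q≈933.1) = £9,333,997.42
TC(tier 2, Q≈1,850.0) = £9,313,551.83
Minimum at tier 2: £9,313,551.83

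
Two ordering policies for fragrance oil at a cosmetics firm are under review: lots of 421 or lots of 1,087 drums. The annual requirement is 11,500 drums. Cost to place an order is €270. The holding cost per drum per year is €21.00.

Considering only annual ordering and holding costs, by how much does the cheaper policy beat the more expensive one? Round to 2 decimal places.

For each Q, cost = (D/Q)·S + (Q/2)·H.
TC(421) = (11,500/421)×270 + (421/2)×21 = €11,795.80
TC(1,087) = (11,500/1,087)×270 + (1,087/2)×21 = €14,269.99
Cheaper: Q = 421.  Difference = €2,474.19

€2,474.19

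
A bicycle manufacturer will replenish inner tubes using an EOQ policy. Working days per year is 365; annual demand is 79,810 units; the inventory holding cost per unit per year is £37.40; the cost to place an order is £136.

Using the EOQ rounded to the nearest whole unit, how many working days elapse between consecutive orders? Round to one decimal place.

Q* = √(2·D·S / H) = √(2·79,810·136 / 37.4) = √580,436.4 ≈ 761.86 → Q = 762 units
Days between orders = 365 / (D/Q) = 365 / 104.738 ≈ 3.485

3.5 days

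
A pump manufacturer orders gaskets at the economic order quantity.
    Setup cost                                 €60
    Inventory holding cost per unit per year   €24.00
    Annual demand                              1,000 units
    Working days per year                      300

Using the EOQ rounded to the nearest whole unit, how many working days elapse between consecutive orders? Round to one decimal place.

21.3 days

Optimal lot size Q* = (2 × 1,000 × €60 / €24)^½ ≈ 70.71 → Q = 71 units
T = Q/D × 300 days = 71/1,000 × 300 = 21.300 days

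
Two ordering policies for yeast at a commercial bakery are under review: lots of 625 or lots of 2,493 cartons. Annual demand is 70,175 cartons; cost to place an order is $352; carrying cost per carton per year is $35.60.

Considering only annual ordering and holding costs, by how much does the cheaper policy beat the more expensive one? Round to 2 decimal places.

$3,636.22

Annual cost at Q: ordering D·S/Q plus holding Q·H/2.
TC(625) = (70,175/625)×352 + (625/2)×35.6 = $50,647.56
TC(2,493) = (70,175/2,493)×352 + (2,493/2)×35.6 = $54,283.78
Lots of 625 are cheaper by $3,636.22.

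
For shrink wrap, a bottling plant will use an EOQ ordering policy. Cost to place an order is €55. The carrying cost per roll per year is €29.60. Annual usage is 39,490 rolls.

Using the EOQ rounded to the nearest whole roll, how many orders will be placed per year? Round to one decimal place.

103.1 orders per year

2DS/H = 2·39,490·55/29.6 = 146,753.38
EOQ = √146,753.38 ≈ 383.08 → Q = 383
Orders per year = D/Q = 39,490 / 383 = 103.107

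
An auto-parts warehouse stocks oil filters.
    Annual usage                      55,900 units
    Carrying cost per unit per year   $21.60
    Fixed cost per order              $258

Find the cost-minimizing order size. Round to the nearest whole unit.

Q* = √(2·D·S / H) = √(2·55,900·258 / 21.6) = √1,335,388.9 ≈ 1,155.59

1,156 units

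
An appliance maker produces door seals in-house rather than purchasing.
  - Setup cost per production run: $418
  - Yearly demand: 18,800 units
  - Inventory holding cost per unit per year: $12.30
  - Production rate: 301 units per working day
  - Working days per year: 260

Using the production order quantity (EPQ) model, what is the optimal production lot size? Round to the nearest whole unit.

1,297 units

d = 18,800/260 = 72.3077 units/day;  effective holding cost H(1 − d/p) = 12.3·(1 − 72.3077/301) = 9.34523
Q* = √(2DS / H_eff) = √(2·18,800·418 / 9.34523) ≈ 1,296.84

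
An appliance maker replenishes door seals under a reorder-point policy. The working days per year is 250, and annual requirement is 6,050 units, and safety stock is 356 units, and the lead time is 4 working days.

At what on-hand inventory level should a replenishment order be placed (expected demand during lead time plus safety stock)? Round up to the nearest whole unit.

453 units

Daily demand d = 6,050 / 250 = 24.200 units/day
Demand during lead time = 24.200 × 4 = 96.80
Reorder point = 96.80 + 356 = 452.80 → round up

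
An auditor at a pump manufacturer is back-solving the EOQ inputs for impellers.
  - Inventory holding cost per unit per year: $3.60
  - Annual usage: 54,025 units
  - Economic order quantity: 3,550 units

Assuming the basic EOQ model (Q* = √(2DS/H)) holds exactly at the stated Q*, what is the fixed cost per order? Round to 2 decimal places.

$419.89

EOQ relation: Q² = 2DS/H, so rearrange for the unknown.
S = Q²H / (2D) = 3,550² × 3.6 / (2 × 54,025) = 419.8889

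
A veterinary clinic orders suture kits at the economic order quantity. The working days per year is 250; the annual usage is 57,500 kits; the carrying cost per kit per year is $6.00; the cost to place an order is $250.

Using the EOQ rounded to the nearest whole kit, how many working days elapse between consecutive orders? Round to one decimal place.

9.5 days

Optimal lot size Q* = (2 × 57,500 × $250 / $6)^½ ≈ 2,188.99 → Q = 2,189 kits
Days between orders = 250 / (D/Q) = 250 / 26.268 ≈ 9.517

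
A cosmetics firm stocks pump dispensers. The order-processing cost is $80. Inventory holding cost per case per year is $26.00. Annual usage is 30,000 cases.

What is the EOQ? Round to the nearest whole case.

Q* = √(2·D·S / H) = √(2·30,000·80 / 26) = √184,615.4 ≈ 429.67

430 cases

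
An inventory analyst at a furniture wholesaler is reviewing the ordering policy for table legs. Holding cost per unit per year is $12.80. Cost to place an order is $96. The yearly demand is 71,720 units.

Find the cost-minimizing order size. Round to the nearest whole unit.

2DS/H = 2·71,720·96/12.8 = 1,075,800.00
EOQ = √1,075,800.00 ≈ 1,037.21

1,037 units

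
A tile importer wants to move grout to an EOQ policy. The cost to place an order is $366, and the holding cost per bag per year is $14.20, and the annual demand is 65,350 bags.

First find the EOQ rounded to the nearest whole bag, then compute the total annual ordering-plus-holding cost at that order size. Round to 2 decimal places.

$26,062.89

EOQ = √(2DS/H) = √(2 × 65,350 × 366 / 14.2)
    = √(3,368,746.48) ≈ 1,835.41 → Q = 1,835 bags
Ordering: D/Q × S = 65,350/1,835 × $366 = $13,034.39
Holding:  Q/2 × H = 1,835/2 × $14.2 = $13,028.50
Total = $13,034.39 + $13,028.50 = $26,062.89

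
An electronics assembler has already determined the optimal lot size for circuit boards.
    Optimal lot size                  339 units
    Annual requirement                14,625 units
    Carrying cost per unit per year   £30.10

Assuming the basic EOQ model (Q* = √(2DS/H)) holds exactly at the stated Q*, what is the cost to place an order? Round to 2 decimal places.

£118.26

From Q* = √(2DS/H) ⇒ Q*² = 2DS/H.
S = Q²H / (2D) = 339² × 30.1 / (2 × 14,625) = 118.2606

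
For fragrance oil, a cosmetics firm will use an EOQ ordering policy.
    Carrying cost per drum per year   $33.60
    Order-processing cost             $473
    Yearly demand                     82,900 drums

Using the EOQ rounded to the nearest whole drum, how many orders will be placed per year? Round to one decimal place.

54.3 orders per year

Optimal lot size Q* = (2 × 82,900 × $473 / $33.6)^½ ≈ 1,527.75 → Q = 1,528
N = D/Q = 82,900/1,528 ≈ 54.254 orders/yr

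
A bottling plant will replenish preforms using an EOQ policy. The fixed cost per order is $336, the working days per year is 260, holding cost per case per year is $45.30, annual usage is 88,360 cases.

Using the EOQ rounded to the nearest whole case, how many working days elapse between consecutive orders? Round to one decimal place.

3.4 days

Optimal lot size Q* = (2 × 88,360 × $336 / $45.3)^½ ≈ 1,144.89 → Q = 1,145 cases
Days between orders = 260 / (D/Q) = 260 / 77.170 ≈ 3.369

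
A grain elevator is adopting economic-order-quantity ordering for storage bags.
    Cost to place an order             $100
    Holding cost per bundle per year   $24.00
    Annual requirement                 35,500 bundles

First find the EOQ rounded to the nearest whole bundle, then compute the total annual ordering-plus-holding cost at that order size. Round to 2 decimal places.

2DS/H = 2·35,500·100/24 = 295,833.33
EOQ = √295,833.33 ≈ 543.91 → Q = 544 bundles
Orders/yr = 35,500/544 = 65.257; ordering cost = 65.257 × $100 = $6,525.74
Average inventory = 544/2 = 272; holding cost = 272 × $24 = $6,528.00
Total = $6,525.74 + $6,528.00 = $13,053.74

$13,053.74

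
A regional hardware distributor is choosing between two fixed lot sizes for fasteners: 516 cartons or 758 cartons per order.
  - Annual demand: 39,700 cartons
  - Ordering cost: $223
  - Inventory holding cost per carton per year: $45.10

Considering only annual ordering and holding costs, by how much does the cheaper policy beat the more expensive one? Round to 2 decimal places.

TC(Q) = (D/Q)S + (Q/2)H
TC(516) = (39,700/516)×223 + (516/2)×45.1 = $28,792.97
TC(758) = (39,700/758)×223 + (758/2)×45.1 = $28,772.45
Lots of 758 are cheaper by $20.52.

$20.52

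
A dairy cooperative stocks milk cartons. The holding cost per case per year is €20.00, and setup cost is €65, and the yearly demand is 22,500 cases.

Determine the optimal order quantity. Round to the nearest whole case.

Optimal lot size Q* = (2 × 22,500 × €65 / €20)^½ ≈ 382.43

382 cases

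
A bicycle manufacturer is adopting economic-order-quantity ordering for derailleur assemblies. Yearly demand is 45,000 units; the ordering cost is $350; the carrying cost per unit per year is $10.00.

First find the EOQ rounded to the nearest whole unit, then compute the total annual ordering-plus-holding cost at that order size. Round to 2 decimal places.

Q* = √(2·D·S / H) = √(2·45,000·350 / 10) = √3,150,000.0 ≈ 1,774.82 → Q = 1,775 units
Ordering: D/Q × S = 45,000/1,775 × $350 = $8,873.24
Holding:  Q/2 × H = 1,775/2 × $10 = $8,875.00
Total = $8,873.24 + $8,875.00 = $17,748.24

$17,748.24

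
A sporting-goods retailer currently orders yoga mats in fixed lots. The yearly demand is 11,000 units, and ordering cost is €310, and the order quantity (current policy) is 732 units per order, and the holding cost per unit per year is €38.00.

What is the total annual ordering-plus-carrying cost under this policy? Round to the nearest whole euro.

€18,566

Orders/yr = 11,000/732 = 15.027; ordering cost = 15.027 × €310 = €4,658.47
Average inventory = 732/2 = 366; holding cost = 366 × €38 = €13,908.00
Total = €4,658.47 + €13,908.00 = €18,566.47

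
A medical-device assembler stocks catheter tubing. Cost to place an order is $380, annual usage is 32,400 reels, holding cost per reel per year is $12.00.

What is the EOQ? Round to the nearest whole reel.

EOQ = √(2DS/H) = √(2 × 32,400 × 380 / 12)
    = √(2,052,000.00) ≈ 1,432.48

1,432 reels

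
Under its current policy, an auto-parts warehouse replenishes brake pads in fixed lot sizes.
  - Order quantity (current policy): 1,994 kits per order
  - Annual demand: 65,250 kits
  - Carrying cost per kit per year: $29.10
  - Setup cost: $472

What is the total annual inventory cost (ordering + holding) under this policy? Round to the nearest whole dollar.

$44,458

Annual ordering cost = (D/Q)·S = (65,250/1,994) × 472 = $15,445.34
Annual holding cost  = (Q/2)·H = (1,994/2) × 29.1 = $29,012.70
Total = $15,445.34 + $29,012.70 = $44,458.04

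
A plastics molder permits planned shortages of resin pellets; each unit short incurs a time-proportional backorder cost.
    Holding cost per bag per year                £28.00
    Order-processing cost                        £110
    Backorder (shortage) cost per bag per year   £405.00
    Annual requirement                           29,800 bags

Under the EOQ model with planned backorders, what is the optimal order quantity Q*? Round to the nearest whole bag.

500 bags

Q* = √(2DS/H) · √((H + b)/b)
   = √(2 × 29,800 × 110 / 28) · √((28 + 405) / 405)
   = 483.883 × 1.0340 ≈ 500.33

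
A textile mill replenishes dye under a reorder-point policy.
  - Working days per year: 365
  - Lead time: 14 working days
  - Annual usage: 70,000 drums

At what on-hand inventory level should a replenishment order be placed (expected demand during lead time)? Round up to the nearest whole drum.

2,685 drums

Daily demand d = 70,000 / 365 = 191.781 drums/day
Demand during lead time = 191.781 × 14 = 2,684.93
Reorder point = 2,684.93 → round up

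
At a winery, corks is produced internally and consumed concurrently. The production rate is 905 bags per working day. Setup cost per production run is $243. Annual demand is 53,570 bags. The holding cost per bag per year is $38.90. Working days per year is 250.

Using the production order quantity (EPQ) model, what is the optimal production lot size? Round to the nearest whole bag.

936 bags

d = 53,570/250 = 214.2800 bags/day;  effective holding cost H(1 − d/p) = 38.9·(1 − 214.2800/905) = 29.68951
Q* = √(2DS / H_eff) = √(2·53,570·243 / 29.68951) ≈ 936.43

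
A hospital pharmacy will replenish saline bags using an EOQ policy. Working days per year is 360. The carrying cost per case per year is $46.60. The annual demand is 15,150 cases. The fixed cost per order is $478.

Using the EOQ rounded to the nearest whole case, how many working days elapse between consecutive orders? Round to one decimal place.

13.2 days

EOQ = √(2DS/H) = √(2 × 15,150 × 478 / 46.6)
    = √(310,802.58) ≈ 557.50 → Q = 557 cases
T = Q/D × 360 days = 557/15,150 × 360 = 13.236 days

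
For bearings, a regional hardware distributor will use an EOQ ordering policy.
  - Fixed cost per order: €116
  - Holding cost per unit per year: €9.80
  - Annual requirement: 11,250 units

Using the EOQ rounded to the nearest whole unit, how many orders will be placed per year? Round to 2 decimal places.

EOQ = √(2DS/H) = √(2 × 11,250 × 116 / 9.8)
    = √(266,326.53) ≈ 516.07 → Q = 516
N = D/Q = 11,250/516 ≈ 21.802 orders/yr

21.80 orders per year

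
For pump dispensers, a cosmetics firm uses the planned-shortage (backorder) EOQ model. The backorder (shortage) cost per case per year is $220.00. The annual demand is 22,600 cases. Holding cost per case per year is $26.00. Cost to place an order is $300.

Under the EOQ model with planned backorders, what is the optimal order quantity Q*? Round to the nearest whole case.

764 cases

Basic EOQ = √(2·22,600·300/26) = 722.176
Backorder adjustment √((H+b)/b) = √((26+220)/220) = 1.0574
Q* = 722.176 × 1.0574 ≈ 763.66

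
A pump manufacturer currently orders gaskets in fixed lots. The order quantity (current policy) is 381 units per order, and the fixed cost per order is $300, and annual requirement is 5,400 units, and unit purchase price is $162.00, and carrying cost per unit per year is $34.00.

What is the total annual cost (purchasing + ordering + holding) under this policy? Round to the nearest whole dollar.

$885,529

Ordering: D/Q × S = 5,400/381 × $300 = $4,251.97
Holding:  Q/2 × H = 381/2 × $34 = $6,477.00
Purchase cost = D·C = 5,400 × 162 = $874,800.00
Total = $4,251.97 + $6,477.00 + $874,800.00 = $885,528.97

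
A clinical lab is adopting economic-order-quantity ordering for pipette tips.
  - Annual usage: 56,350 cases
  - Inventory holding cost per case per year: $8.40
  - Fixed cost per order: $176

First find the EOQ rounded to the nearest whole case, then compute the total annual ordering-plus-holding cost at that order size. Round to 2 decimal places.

Optimal lot size Q* = (2 × 56,350 × $176 / $8.4)^½ ≈ 1,536.66 → Q = 1,537 cases
Orders/yr = 56,350/1,537 = 36.662; ordering cost = 36.662 × $176 = $6,452.57
Average inventory = 1,537/2 = 768.5; holding cost = 768.5 × $8.4 = $6,455.40
Total = $6,452.57 + $6,455.40 = $12,907.97

$12,907.97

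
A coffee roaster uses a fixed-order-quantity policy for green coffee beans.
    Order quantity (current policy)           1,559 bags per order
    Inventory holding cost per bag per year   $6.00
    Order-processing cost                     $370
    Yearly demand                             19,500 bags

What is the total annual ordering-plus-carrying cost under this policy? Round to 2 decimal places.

$9,304.97

Orders/yr = 19,500/1,559 = 12.508; ordering cost = 12.508 × $370 = $4,627.97
Average inventory = 1,559/2 = 779.5; holding cost = 779.5 × $6 = $4,677.00
Total = $4,627.97 + $4,677.00 = $9,304.97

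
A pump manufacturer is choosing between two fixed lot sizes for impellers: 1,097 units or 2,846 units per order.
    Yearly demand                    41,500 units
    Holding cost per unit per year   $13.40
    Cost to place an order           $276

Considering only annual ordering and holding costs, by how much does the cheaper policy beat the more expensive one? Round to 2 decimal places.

$5,301.69

TC(Q) = (D/Q)S + (Q/2)H
TC(1,097) = (41,500/1,097)×276 + (1,097/2)×13.4 = $17,791.10
TC(2,846) = (41,500/2,846)×276 + (2,846/2)×13.4 = $23,092.80
Cheaper: Q = 1,097.  Difference = $5,301.69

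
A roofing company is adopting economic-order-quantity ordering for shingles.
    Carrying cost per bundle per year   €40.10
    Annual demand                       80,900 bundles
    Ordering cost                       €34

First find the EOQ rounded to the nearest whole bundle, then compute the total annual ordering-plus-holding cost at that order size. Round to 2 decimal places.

€14,852.55

EOQ = √(2DS/H) = √(2 × 80,900 × 34 / 40.1)
    = √(137,187.03) ≈ 370.39 → Q = 370 bundles
Annual ordering cost = (D/Q)·S = (80,900/370) × 34 = €7,434.05
Annual holding cost  = (Q/2)·H = (370/2) × 40.1 = €7,418.50
Total = €7,434.05 + €7,418.50 = €14,852.55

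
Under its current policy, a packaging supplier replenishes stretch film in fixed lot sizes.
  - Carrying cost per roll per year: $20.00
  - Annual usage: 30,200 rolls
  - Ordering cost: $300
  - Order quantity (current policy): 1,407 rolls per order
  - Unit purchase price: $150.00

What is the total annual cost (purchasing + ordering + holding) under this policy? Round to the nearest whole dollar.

$4,550,509

Orders/yr = 30,200/1,407 = 21.464; ordering cost = 21.464 × $300 = $6,439.23
Average inventory = 1,407/2 = 703.5; holding cost = 703.5 × $20 = $14,070.00
Purchase cost = D·C = 30,200 × 150 = $4,530,000.00
Total = $6,439.23 + $14,070.00 + $4,530,000.00 = $4,550,509.23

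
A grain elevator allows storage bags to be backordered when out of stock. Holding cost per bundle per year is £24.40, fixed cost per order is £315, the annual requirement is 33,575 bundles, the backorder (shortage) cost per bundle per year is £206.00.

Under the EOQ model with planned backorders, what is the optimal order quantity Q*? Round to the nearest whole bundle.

Q* = √(2DS/H) · √((H + b)/b)
   = √(2 × 33,575 × 315 / 24.4) · √((24.4 + 206) / 206)
   = 931.072 × 1.0576 ≈ 984.67

985 bundles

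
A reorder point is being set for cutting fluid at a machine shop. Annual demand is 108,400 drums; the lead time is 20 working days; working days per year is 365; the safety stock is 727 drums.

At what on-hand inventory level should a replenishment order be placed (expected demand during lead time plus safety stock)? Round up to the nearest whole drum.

Daily demand d = 108,400 / 365 = 296.986 drums/day
Demand during lead time = 296.986 × 20 = 5,939.73
Reorder point = 5,939.73 + 727 = 6,666.73 → round up

6,667 drums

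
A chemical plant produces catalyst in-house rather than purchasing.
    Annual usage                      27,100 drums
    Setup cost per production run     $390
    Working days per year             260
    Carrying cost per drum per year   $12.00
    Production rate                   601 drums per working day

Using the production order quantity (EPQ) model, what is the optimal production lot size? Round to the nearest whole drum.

1,460 drums

d = 27,100/260 = 104.2308 drums/day;  effective holding cost H(1 − d/p) = 12·(1 − 104.2308/601) = 9.91885
Q* = √(2DS / H_eff) = √(2·27,100·390 / 9.91885) ≈ 1,459.83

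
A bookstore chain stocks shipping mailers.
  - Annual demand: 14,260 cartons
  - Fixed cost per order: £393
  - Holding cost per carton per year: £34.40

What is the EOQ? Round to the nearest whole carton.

571 cartons

Optimal lot size Q* = (2 × 14,260 × £393 / £34.4)^½ ≈ 570.81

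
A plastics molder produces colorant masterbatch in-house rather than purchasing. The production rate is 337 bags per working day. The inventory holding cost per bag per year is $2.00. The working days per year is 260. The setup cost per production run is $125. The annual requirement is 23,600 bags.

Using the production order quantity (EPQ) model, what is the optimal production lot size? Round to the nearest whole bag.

2,009 bags

Daily demand d = 23,600/260 = 90.769; p = 337; 1 − d/p = 0.73066
EPQ = √(2DS / (H(1 − d/p)))
    = √(2 × 23,600 × 125 / (2 × 0.73066)) ≈ 2,009.35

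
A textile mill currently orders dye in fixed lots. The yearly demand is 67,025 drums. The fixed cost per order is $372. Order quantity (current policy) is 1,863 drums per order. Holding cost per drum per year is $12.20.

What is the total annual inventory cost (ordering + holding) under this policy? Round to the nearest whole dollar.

$24,748

Orders/yr = 67,025/1,863 = 35.977; ordering cost = 35.977 × $372 = $13,383.41
Average inventory = 1,863/2 = 931.5; holding cost = 931.5 × $12.2 = $11,364.30
Total = $13,383.41 + $11,364.30 = $24,747.71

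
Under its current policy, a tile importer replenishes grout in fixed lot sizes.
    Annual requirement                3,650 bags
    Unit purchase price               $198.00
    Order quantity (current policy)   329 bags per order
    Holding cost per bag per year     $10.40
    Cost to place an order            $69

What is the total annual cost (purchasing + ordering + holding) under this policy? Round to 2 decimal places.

Orders/yr = 3,650/329 = 11.094; ordering cost = 11.094 × $69 = $765.50
Average inventory = 329/2 = 164.5; holding cost = 164.5 × $10.4 = $1,710.80
Purchase cost = D·C = 3,650 × 198 = $722,700.00
Total = $765.50 + $1,710.80 + $722,700.00 = $725,176.30

$725,176.30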